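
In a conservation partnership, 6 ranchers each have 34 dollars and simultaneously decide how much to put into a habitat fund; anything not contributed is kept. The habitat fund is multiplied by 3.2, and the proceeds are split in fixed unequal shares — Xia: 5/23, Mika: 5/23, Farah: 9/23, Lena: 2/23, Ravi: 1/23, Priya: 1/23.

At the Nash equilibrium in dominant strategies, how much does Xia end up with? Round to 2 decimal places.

57.65 dollars

A player with share s gets back 3.2·s per unit contributed, so full contribution is dominant for anyone with s > 1/3.2 = 0.3125 and zero contribution is dominant for anyone below.
Farah alone (share 9/23) is above the threshold, contributing 34; the remaining 5 contribute 0. Total contributed: 34.
Xia keeps 34 and receives 3.2 × 34 × 5/23 = 23.65 from the habitat fund, for a payoff of 57.65.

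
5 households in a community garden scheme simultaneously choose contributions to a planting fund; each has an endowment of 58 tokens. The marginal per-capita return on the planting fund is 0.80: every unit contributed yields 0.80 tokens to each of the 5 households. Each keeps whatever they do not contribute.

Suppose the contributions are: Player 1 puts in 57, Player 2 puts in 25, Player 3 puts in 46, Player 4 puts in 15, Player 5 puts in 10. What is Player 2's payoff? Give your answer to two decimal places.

155.40 tokens

Total contributed: 57 + 25 + 46 + 15 + 10 = 153.
Each receives 0.80 × 153 = 122.40 from the planting fund.
Player 2 keeps 58 − 25 = 33, so Player 2's payoff is 33 + 122.40 = 155.40.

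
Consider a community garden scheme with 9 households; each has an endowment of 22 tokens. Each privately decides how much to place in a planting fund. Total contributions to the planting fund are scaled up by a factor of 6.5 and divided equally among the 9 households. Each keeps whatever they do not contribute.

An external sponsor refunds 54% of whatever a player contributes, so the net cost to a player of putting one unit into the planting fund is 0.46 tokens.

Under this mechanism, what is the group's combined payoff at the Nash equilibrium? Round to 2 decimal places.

1393.92 tokens

With the mechanism, a contributed unit returns (6.5/9) / 0.46 = 1.5700 per unit of net cost to the contributor — now above 1 — so contributing fully is weakly dominant for every player.
So the Nash equilibrium is full contribution by all 9; the group earns 9 × (22 × 0.54 + 6.5 × 22) = 1393.92.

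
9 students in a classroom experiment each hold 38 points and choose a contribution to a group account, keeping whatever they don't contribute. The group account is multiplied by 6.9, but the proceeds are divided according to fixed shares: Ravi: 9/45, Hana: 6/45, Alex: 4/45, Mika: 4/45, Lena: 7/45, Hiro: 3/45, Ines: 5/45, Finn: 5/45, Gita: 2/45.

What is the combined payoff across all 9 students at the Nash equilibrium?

790.40 points

Each unit j contributes comes back to j as 6.9 × (j's share), so j prefers to contribute only if that share exceeds 1/6.9 = 0.1449; otherwise keeping the unit dominates.
Ravi and Lena clear that bar, contributing 38 each; the remaining 7 contribute 0. Total contributed: 76.
The group account pays out 6.9 × 76 = 524.40 in total (split across the unequal shares, but the aggregate is all that matters for the group sum).
The 7 free-riders keep 38 each, adding 266. Group total = 266 + 524.40 = 790.40.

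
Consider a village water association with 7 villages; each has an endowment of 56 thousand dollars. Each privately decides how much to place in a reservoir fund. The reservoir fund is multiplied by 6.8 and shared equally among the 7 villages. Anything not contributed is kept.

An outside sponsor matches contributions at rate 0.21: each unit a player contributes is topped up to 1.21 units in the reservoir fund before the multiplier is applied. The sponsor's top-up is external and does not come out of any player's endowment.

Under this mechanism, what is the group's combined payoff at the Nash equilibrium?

3225.38 thousand dollars

The effective private return per unit is now 6.8 × 1.21 / 7 = 1.1754 > 1, so every player's dominant strategy flips to full contribution.
At the Nash equilibrium everyone contributes 56. Group total payoff = 6.8 × 1.21 × 392 = 3225.38.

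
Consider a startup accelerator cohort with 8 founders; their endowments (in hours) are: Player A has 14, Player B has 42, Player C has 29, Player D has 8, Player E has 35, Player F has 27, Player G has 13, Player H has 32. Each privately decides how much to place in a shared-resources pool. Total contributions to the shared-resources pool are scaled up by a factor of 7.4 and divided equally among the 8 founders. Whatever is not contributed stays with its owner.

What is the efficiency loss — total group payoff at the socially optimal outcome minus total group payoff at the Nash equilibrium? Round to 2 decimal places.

The private return per contributed unit is 7.4/8 = 0.9250 < 1 for every player regardless of endowment, so the Nash equilibrium is zero contribution and the group total is Σ E_j = 14 + 42 + 29 + 8 + 35 + 27 + 13 + 32 = 200.
Each contributed unit returns 7.400 to the group, so the social optimum is full contribution by everyone: group total = 7.400 × 200 = 1480.00.
Efficiency loss = (7.400 − 1) × 200 = 1280.00.

1280.00 hours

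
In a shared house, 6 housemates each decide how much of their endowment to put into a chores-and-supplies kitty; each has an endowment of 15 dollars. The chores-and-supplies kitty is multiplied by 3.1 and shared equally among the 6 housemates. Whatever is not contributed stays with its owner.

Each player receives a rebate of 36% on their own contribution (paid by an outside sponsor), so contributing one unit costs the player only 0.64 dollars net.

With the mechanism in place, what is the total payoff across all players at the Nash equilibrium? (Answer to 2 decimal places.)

90.00 dollars

The effective private return is (3.1/6) / 0.64 = 0.8073, which is still under 1, so the mechanism doesn't change anyone's dominant strategy: zero contribution.
Everyone keeps their endowment and the group total is 6 × 15 = 90.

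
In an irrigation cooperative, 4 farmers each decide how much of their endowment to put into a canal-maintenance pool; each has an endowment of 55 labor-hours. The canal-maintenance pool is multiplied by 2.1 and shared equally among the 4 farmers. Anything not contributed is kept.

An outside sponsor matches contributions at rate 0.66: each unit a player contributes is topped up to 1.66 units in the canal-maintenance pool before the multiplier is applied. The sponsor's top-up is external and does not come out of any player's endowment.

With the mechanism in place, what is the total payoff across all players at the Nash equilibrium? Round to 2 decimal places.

Even with the mechanism, each unit contributed returns only 2.1 × 1.66 / 4 = 0.8715 per unit of net cost, so contributing nothing is still dominant.
Everyone keeps their endowment and the group total is 4 × 55 = 220.

220.00 labor-hours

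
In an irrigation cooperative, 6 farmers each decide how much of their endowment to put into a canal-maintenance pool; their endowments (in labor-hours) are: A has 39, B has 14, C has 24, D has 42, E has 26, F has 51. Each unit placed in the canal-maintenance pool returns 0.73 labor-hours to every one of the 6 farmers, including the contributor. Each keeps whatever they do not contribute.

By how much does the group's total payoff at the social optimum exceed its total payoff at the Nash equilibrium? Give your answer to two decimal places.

662.48 labor-hours

The private return per contributed unit is 0.73 < 1 for everyone, so the Nash equilibrium is zero contribution and the group total is Σ E_j = 39 + 14 + 24 + 42 + 26 + 51 = 196.
Each contributed unit returns 4.380 to the group, so the social optimum is full contribution by everyone: group total = 4.380 × 196 = 858.48.
Efficiency loss = (4.380 − 1) × 196 = 662.48.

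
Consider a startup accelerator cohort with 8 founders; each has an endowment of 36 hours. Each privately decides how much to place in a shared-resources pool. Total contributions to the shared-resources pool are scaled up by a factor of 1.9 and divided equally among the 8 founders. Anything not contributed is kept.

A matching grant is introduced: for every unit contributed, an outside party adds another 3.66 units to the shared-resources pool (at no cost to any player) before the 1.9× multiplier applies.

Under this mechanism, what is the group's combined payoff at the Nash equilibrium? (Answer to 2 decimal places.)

The effective private return per unit is now 1.9 × 4.66 / 8 = 1.1068 > 1, so every player's dominant strategy flips to full contribution.
At the Nash equilibrium everyone contributes 36. Group total payoff = 1.9 × 4.66 × 288 = 2549.95.

2549.95 hours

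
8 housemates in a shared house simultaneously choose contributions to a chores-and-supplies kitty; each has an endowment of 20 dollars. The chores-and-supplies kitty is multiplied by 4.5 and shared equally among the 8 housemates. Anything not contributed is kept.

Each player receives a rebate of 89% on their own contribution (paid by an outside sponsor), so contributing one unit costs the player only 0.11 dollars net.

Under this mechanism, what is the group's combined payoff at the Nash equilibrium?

The effective private return per unit is now (4.5/8) / 0.11 = 5.1136 > 1, so every player's dominant strategy flips to full contribution.
At the Nash equilibrium everyone contributes 20. Group total payoff = 8 × (20 × 0.89 + 4.5 × 20) = 862.40.

862.40 dollars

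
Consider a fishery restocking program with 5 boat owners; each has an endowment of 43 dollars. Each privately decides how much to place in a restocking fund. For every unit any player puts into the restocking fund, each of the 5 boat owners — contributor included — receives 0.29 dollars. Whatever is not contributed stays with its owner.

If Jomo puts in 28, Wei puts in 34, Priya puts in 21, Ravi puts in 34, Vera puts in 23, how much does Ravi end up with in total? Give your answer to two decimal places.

Total contributed: 28 + 34 + 21 + 34 + 23 = 140.
Each receives 0.29 × 140 = 40.60 from the restocking fund.
Ravi keeps 43 − 34 = 9, so Ravi's payoff is 9 + 40.60 = 49.60.

49.60 dollars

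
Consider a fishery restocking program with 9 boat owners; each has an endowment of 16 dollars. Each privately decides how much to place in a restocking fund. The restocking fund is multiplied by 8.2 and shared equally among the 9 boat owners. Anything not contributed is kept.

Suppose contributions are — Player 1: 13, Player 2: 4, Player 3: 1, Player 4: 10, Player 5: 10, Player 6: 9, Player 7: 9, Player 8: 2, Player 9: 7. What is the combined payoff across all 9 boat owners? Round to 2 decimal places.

612.00 dollars

Total contributed: 13 + 4 + 1 + 10 + 10 + 9 + 9 + 2 + 7 = 65; total kept: 9 × 16 − 65 = 79.
The restocking fund pays out 8.2 × 65 = 533.00 in aggregate.
Group total = 79 + 533.00 = 612.00.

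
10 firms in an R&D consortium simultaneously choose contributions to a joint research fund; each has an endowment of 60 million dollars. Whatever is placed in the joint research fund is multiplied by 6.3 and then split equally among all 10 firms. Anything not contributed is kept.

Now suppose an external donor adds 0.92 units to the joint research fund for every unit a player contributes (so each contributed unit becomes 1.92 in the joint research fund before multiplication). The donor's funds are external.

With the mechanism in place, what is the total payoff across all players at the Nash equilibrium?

7257.60 million dollars

The effective private return per unit is now 6.3 × 1.92 / 10 = 1.2096 > 1, so every player's dominant strategy flips to full contribution.
At the Nash equilibrium everyone contributes 60. Group total payoff = 6.3 × 1.92 × 600 = 7257.60.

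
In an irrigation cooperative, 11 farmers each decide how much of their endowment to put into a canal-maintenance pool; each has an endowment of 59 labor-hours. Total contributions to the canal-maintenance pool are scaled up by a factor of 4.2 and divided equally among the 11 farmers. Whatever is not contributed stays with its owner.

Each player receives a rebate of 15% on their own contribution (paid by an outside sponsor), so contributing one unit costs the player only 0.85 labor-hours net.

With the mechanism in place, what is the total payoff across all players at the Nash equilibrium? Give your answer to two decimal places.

649.00 labor-hours

The effective private return is (4.2/11) / 0.85 = 0.4492, which is still under 1, so the mechanism doesn't change anyone's dominant strategy: zero contribution.
Everyone keeps their endowment and the group total is 11 × 59 = 649.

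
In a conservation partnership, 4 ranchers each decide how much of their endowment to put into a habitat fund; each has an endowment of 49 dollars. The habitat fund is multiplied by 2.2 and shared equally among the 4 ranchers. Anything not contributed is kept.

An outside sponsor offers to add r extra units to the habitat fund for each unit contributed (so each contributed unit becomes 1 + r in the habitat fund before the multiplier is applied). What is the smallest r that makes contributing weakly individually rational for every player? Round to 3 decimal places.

0.818

With matching at rate r, one contributed unit becomes (1 + r) in the habitat fund and returns 2.2 × (1 + r) / 4 to the contributor.
Setting this equal to 1: 1 + r = 4/2.2 = 1.8182.
So the minimum matching rate is r = 1.8182 − 1 = 0.818.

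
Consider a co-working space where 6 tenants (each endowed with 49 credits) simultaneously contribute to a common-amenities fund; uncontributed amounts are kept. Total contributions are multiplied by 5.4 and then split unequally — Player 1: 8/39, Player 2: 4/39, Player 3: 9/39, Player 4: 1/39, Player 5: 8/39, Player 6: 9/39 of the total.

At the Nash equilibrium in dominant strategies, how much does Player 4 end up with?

For player j, contributing a unit is worthwhile iff 5.4 × (j's share) ≥ 1, i.e. iff j's share is at least 0.1852.
The shares above 0.1852 belong to Player 1, Player 3, Player 5 and Player 6, contributing 49 each; the remaining 2 contribute 0. Total contributed: 196.
Player 4 keeps 49 and receives 5.4 × 196 × 1/39 = 27.14 from the common-amenities fund, for a payoff of 76.14.

76.14 credits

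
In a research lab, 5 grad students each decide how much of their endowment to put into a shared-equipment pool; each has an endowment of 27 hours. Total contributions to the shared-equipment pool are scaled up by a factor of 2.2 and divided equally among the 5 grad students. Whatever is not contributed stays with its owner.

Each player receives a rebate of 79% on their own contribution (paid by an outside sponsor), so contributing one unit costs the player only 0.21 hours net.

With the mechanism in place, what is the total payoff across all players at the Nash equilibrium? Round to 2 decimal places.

403.65 hours

The effective private return per unit is now (2.2/5) / 0.21 = 2.0952 > 1, so every player's dominant strategy flips to full contribution.
So the Nash equilibrium is full contribution by all 5; the group earns 5 × (27 × 0.79 + 2.2 × 27) = 403.65.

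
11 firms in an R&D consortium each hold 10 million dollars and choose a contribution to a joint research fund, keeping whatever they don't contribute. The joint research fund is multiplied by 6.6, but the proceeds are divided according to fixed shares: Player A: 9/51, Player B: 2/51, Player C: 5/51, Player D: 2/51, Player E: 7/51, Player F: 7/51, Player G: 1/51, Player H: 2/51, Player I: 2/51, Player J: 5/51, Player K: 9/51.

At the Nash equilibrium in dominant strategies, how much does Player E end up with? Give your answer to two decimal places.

Each unit j contributes comes back to j as 6.6 × (j's share), so j prefers to contribute only if that share exceeds 1/6.6 = 0.1515; otherwise keeping the unit dominates.
Player A and Player K clear that bar, contributing 10 each; the remaining 9 contribute 0. Total contributed: 20.
Player E keeps 10 and receives 6.6 × 20 × 7/51 = 18.12 from the joint research fund, for a payoff of 28.12.

28.12 million dollars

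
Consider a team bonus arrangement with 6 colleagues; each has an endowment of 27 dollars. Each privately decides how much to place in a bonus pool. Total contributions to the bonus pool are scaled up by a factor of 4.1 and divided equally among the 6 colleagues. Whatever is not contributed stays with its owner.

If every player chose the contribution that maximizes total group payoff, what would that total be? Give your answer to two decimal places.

Each contributed unit returns 4.100 to the group as a whole (0.6833 to each of 6 players), which exceeds 1, so the social optimum is full contribution: group total = 4.100 × 162 = 664.20.

664.20 dollars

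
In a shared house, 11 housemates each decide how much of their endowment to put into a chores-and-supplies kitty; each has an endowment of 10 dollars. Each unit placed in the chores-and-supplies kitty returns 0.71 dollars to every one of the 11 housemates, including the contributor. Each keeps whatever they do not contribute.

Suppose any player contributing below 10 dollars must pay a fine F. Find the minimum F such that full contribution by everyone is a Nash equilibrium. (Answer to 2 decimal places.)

Given the others contribute fully, the best deviation is to contribute 0 (any partial contribution still incurs the fine and gives up units whose private return 0.71 is below 1).
Deviating from 10 to 0 saves 10 dollars but forfeits the deviator's share of the drop in the chores-and-supplies kitty: 0.71 × 10 = 7.10.
So the deviation gain is 10 − 7.10 = 2.90, and the fine must be at least 2.90 dollars to wipe it out.

2.90 dollars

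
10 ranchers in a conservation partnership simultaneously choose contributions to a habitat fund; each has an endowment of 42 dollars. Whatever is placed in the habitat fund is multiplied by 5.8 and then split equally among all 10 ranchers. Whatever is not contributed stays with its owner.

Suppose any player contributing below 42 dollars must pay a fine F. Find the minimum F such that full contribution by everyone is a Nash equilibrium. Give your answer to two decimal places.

17.64 dollars

Given the others contribute fully, the best deviation is to contribute 0 (any partial contribution still incurs the fine and gives up units whose private return 0.5800 is below 1).
Deviating from 42 to 0 saves 42 dollars but forfeits the deviator's share of the drop in the habitat fund: 5.8/10 × 42 = 24.36.
So the deviation gain is 42 − 24.36 = 17.64, and the fine must be at least 17.64 dollars to wipe it out.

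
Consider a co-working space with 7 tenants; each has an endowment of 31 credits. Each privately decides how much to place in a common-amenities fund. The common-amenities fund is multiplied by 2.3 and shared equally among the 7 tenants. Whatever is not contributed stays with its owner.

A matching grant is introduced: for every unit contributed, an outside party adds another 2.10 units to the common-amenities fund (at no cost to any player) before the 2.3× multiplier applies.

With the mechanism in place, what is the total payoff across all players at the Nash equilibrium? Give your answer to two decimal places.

1547.21 credits

The effective private return per unit is now 2.3 × 3.10 / 7 = 1.0186 > 1, so every player's dominant strategy flips to full contribution.
At the Nash equilibrium everyone contributes 31. Group total payoff = 2.3 × 3.10 × 217 = 1547.21.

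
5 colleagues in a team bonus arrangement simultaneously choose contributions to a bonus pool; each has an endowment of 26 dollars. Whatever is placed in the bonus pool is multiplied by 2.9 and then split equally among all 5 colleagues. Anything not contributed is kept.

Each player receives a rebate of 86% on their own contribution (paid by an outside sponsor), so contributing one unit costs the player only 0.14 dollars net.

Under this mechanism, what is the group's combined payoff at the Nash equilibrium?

With the mechanism, a contributed unit returns (2.9/5) / 0.14 = 4.1429 per unit of net cost to the contributor — now above 1 — so contributing fully is weakly dominant for every player.
So the Nash equilibrium is full contribution by all 5; the group earns 5 × (26 × 0.86 + 2.9 × 26) = 488.80.

488.80 dollars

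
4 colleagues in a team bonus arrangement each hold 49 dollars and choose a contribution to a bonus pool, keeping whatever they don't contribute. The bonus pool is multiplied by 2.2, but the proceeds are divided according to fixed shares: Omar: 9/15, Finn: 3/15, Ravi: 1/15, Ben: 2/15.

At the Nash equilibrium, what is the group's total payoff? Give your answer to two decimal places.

254.80 dollars

Each unit j contributes comes back to j as 2.2 × (j's share), so j prefers to contribute only if that share exceeds 1/2.2 = 0.4545; otherwise keeping the unit dominates.
The only share above 0.4545 is Omar's 9/15, contributing 49; the remaining 3 contribute 0. Total contributed: 49.
The bonus pool pays out 2.2 × 49 = 107.80 in total (split across the unequal shares, but the aggregate is all that matters for the group sum).
The 3 free-riders keep 49 each, adding 147. Group total = 147 + 107.80 = 254.80.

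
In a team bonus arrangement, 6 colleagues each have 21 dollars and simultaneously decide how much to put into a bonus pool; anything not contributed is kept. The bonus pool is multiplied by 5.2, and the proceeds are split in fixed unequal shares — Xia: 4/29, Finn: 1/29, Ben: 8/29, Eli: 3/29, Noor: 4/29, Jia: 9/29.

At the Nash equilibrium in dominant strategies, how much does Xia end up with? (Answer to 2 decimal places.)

For player j, contributing a unit is worthwhile iff 5.2 × (j's share) ≥ 1, i.e. iff j's share is at least 0.1923.
The shares above 0.1923 belong to Ben and Jia, contributing 21 each; the remaining 4 contribute 0. Total contributed: 42.
Xia keeps 21 and receives 5.2 × 42 × 4/29 = 30.12 from the bonus pool, for a payoff of 51.12.

51.12 dollars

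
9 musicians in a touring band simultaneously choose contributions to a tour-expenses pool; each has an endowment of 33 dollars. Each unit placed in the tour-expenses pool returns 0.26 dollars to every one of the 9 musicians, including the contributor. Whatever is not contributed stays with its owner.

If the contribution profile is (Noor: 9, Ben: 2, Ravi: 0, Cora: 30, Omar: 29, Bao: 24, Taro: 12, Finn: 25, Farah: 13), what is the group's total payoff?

489.96 dollars

Total contributed: 9 + 2 + 0 + 30 + 29 + 24 + 12 + 25 + 13 = 144; total kept: 9 × 33 − 144 = 153.
The tour-expenses pool pays out 0.26 × 9 × 144 = 336.96 in aggregate.
Group total = 153 + 336.96 = 489.96.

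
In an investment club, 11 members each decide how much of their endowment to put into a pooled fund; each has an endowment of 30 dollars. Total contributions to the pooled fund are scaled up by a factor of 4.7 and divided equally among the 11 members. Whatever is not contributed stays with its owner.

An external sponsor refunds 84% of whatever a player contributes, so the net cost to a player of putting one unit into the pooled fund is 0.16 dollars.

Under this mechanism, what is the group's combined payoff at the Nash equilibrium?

The effective private return per unit is now (4.7/11) / 0.16 = 2.6705 > 1, so every player's dominant strategy flips to full contribution.
So the Nash equilibrium is full contribution by all 11; the group earns 11 × (30 × 0.84 + 4.7 × 30) = 1828.20.

1828.20 dollars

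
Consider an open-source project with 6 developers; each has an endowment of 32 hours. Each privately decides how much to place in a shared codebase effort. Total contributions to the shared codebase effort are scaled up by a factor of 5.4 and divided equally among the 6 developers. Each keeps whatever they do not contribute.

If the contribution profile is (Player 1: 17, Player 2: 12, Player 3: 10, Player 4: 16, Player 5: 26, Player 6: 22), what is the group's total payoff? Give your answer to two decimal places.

645.20 hours

Total contributed: 17 + 12 + 10 + 16 + 26 + 22 = 103; total kept: 6 × 32 − 103 = 89.
The shared codebase effort pays out 5.4 × 103 = 556.20 in aggregate.
Group total = 89 + 556.20 = 645.20.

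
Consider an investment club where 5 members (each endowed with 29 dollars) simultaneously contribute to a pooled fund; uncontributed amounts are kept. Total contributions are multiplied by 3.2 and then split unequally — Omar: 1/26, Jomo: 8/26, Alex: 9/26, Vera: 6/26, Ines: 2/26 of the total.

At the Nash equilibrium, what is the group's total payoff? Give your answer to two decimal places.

208.80 dollars

For player j, contributing a unit is worthwhile iff 3.2 × (j's share) ≥ 1, i.e. iff j's share is at least 0.3125.
Only Alex (9/26) clears that bar, contributing 29; the remaining 4 contribute 0. Total contributed: 29.
The pooled fund pays out 3.2 × 29 = 92.80 in total (split across the unequal shares, but the aggregate is all that matters for the group sum).
The 4 free-riders keep 29 each, adding 116. Group total = 116 + 92.80 = 208.80.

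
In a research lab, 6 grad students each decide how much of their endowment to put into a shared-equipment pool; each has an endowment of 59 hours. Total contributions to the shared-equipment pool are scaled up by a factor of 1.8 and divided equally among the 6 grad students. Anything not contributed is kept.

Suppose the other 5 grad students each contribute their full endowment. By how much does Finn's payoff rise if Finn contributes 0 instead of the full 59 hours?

41.30 hours

Switching from a contribution of 59 to 0 lets Finn keep an extra 59 hours, but lowers the shared-equipment pool by 59, which costs Finn their own share of that drop: 1.8/6 × 59 = 17.70.
Net gain = 59 − 17.70 = 41.30. The private return per contributed unit (0.3000) is below 1, so free-riding is indeed the best response regardless of what the others do.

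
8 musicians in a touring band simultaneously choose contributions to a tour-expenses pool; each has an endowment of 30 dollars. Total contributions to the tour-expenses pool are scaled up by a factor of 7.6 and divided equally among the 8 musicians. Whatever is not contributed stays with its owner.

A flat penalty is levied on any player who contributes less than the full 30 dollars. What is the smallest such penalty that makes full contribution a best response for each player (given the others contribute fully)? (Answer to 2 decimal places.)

Given the others contribute fully, the best deviation is to contribute 0 (any partial contribution still incurs the fine and gives up units whose private return 0.9500 is below 1).
Deviating from 30 to 0 saves 30 dollars but forfeits the deviator's share of the drop in the tour-expenses pool: 7.6/8 × 30 = 28.50.
So the deviation gain is 30 − 28.50 = 1.50, and the fine must be at least 1.50 dollars to wipe it out.

1.50 dollars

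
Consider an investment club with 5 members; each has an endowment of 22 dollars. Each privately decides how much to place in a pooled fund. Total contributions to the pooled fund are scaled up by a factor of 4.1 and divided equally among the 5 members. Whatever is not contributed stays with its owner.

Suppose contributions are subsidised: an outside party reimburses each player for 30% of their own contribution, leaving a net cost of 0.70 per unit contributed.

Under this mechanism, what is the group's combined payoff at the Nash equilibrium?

With the mechanism, a contributed unit returns (4.1/5) / 0.70 = 1.1714 per unit of net cost to the contributor — now above 1 — so contributing fully is weakly dominant for every player.
At the Nash equilibrium everyone contributes 22. Group total payoff = 5 × (22 × 0.30 + 4.1 × 22) = 484.00.

484.00 dollars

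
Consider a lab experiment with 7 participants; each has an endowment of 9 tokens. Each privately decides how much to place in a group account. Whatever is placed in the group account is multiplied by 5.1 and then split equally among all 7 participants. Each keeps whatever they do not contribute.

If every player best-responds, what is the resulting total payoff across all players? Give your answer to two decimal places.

Each contributed unit returns 5.1/7 = 0.7286 to its contributor — below 1 — so contributing 0 is dominant for every player. At the Nash equilibrium everyone keeps their 9, and the group total is 7 × 9 = 63.

63.00 tokens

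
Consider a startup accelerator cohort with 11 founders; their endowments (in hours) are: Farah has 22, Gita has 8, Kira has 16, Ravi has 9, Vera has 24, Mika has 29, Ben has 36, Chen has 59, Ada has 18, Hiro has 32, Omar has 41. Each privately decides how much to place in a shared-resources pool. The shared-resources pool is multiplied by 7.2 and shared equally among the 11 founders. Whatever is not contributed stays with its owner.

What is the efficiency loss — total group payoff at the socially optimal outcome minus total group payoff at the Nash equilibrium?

1822.80 hours

The private return per contributed unit is 7.2/11 = 0.6545 < 1 for every player regardless of endowment, so the Nash equilibrium is zero contribution and the group total is Σ E_j = 22 + 8 + 16 + 9 + 24 + 29 + 36 + 59 + 18 + 32 + 41 = 294.
Each contributed unit returns 7.200 to the group, so the social optimum is full contribution by everyone: group total = 7.200 × 294 = 2116.80.
Efficiency loss = (7.200 − 1) × 294 = 1822.80.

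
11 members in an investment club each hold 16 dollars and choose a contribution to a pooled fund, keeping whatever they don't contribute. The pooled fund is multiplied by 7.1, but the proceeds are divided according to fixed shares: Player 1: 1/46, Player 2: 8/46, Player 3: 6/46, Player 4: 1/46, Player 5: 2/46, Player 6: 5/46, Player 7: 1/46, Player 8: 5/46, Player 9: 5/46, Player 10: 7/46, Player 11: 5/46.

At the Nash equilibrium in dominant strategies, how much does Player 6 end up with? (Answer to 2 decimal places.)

40.70 dollars

For player j, contributing a unit is worthwhile iff 7.1 × (j's share) ≥ 1, i.e. iff j's share is at least 0.1408.
Player 2 and Player 10 clear that bar, contributing 16 each; the remaining 9 contribute 0. Total contributed: 32.
Player 6 keeps 16 and receives 7.1 × 32 × 5/46 = 24.70 from the pooled fund, for a payoff of 40.70.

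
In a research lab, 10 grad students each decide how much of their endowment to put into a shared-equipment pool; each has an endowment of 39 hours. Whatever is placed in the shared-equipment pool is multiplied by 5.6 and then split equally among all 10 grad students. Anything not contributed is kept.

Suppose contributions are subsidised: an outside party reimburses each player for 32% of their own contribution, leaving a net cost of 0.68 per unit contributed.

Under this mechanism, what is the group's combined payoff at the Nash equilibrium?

The effective private return is (5.6/10) / 0.68 = 0.8235, which is still under 1, so the mechanism doesn't change anyone's dominant strategy: zero contribution.
Everyone keeps their endowment and the group total is 10 × 39 = 390.

390.00 hours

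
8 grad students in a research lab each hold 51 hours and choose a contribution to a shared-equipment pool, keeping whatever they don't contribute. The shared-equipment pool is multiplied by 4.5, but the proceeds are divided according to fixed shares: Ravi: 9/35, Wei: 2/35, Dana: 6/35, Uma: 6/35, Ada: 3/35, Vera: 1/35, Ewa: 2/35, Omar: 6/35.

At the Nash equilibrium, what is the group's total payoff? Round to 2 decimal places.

Each unit j contributes comes back to j as 4.5 × (j's share), so j prefers to contribute only if that share exceeds 1/4.5 = 0.2222; otherwise keeping the unit dominates.
The only share above 0.2222 is Ravi's 9/35, contributing 51; the remaining 7 contribute 0. Total contributed: 51.
The shared-equipment pool pays out 4.5 × 51 = 229.50 in total (split across the unequal shares, but the aggregate is all that matters for the group sum).
The 7 free-riders keep 51 each, adding 357. Group total = 357 + 229.50 = 586.50.

586.50 hours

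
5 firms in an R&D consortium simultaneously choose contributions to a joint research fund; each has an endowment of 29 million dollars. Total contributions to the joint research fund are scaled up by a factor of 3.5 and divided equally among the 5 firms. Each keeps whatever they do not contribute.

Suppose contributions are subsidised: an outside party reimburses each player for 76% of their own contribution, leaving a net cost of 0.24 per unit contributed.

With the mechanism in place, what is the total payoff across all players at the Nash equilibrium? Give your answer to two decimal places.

617.70 million dollars

With the mechanism, a contributed unit returns (3.5/5) / 0.24 = 2.9167 per unit of net cost to the contributor — now above 1 — so contributing fully is weakly dominant for every player.
So the Nash equilibrium is full contribution by all 5; the group earns 5 × (29 × 0.76 + 3.5 × 29) = 617.70.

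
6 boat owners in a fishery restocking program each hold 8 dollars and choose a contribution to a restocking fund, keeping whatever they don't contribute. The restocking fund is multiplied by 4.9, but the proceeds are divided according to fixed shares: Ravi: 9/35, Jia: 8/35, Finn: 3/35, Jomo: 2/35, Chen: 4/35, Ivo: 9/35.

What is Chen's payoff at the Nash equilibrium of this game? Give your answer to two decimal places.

21.44 dollars

For player j, contributing a unit is worthwhile iff 4.9 × (j's share) ≥ 1, i.e. iff j's share is at least 0.2041.
Ravi, Jia and Ivo clear that bar, contributing 8 each; the remaining 3 contribute 0. Total contributed: 24.
Chen keeps 8 and receives 4.9 × 24 × 4/35 = 13.44 from the restocking fund, for a payoff of 21.44.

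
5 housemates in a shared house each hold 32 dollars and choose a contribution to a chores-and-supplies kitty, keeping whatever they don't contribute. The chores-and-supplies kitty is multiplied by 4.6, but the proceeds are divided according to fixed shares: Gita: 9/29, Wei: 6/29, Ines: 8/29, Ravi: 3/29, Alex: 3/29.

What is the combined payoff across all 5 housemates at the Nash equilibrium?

For player j, contributing a unit is worthwhile iff 4.6 × (j's share) ≥ 1, i.e. iff j's share is at least 0.2174.
The shares above 0.2174 belong to Gita and Ines, contributing 32 each; the remaining 3 contribute 0. Total contributed: 64.
The chores-and-supplies kitty pays out 4.6 × 64 = 294.40 in total (split across the unequal shares, but the aggregate is all that matters for the group sum).
The 3 free-riders keep 32 each, adding 96. Group total = 96 + 294.40 = 390.40.

390.40 dollars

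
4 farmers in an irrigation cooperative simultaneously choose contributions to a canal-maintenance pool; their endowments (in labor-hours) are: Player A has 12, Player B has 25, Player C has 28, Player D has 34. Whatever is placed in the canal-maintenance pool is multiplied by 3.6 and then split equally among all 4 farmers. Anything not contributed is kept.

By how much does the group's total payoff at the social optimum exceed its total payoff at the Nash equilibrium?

The private return per contributed unit is 3.6/4 = 0.9000 < 1 for every player regardless of endowment, so the Nash equilibrium is zero contribution and the group total is Σ E_j = 12 + 25 + 28 + 34 = 99.
Each contributed unit returns 3.600 to the group, so the social optimum is full contribution by everyone: group total = 3.600 × 99 = 356.40.
Efficiency loss = (3.600 − 1) × 99 = 257.40.

257.40 labor-hours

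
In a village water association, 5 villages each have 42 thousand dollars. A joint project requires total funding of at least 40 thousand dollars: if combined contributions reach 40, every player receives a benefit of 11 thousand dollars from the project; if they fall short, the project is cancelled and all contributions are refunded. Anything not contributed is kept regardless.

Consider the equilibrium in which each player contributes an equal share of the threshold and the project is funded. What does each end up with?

45 thousand dollars

Equal share of the threshold: 40/5 = 8.
At this profile no one gains by cutting their contribution: any cut drops the total below 40, the project is cancelled, contributions are refunded, and the deviator ends with 42, which is less than 42 − 8 + 11 = 45. Contributing more than 8 just wastes the excess. So contributing exactly 8 is a best response.
Each player's payoff: 42 − 8 + 11 = 45.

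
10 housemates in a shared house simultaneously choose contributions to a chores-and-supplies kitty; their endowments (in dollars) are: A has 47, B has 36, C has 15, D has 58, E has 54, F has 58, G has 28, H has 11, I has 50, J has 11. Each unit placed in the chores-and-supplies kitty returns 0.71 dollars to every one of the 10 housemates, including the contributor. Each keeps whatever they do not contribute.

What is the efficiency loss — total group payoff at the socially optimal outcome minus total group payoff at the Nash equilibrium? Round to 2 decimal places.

2244.80 dollars

The private return per contributed unit is 0.71 < 1 for everyone, so the Nash equilibrium is zero contribution and the group total is Σ E_j = 47 + 36 + 15 + 58 + 54 + 58 + 28 + 11 + 50 + 11 = 368.
Each contributed unit returns 7.100 to the group, so the social optimum is full contribution by everyone: group total = 7.100 × 368 = 2612.80.
Efficiency loss = (7.100 − 1) × 368 = 2244.80.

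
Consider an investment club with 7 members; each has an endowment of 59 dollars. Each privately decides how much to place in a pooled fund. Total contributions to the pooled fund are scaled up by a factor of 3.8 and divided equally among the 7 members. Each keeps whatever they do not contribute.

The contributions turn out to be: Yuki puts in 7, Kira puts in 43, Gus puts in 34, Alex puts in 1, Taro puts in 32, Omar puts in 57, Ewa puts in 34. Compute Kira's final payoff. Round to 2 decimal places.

128.91 dollars

Total contributed: 7 + 43 + 34 + 1 + 32 + 57 + 34 = 208.
Each receives 3.8 × 208 / 7 = 112.91 from the pooled fund.
Kira keeps 59 − 43 = 16, so Kira's payoff is 16 + 112.91 = 128.91.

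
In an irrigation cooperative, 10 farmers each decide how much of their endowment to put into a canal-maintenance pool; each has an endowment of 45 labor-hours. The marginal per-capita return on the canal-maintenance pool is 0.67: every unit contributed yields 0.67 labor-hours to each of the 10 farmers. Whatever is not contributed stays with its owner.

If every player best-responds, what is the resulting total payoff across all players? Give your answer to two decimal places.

450.00 labor-hours

The private return per contributed unit is 0.67 < 1, so contributing 0 is dominant for every player. At the Nash equilibrium everyone keeps their 45, and the group total is 10 × 45 = 450.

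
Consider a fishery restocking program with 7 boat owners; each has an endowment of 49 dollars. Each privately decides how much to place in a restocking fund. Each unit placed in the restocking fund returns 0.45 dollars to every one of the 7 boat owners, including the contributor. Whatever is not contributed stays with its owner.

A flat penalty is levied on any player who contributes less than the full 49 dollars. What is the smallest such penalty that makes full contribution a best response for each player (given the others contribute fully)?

26.95 dollars

Given the others contribute fully, the best deviation is to contribute 0 (any partial contribution still incurs the fine and gives up units whose private return 0.45 is below 1).
Deviating from 49 to 0 saves 49 dollars but forfeits the deviator's share of the drop in the restocking fund: 0.45 × 49 = 22.05.
So the deviation gain is 49 − 22.05 = 26.95, and the fine must be at least 26.95 dollars to wipe it out.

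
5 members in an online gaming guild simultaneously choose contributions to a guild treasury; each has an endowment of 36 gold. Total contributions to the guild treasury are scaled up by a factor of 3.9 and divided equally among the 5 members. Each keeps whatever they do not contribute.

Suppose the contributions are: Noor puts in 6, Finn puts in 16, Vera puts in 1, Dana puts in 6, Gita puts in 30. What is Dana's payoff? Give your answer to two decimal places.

Total contributed: 6 + 16 + 1 + 6 + 30 = 59.
Each receives 3.9 × 59 / 5 = 46.02 from the guild treasury.
Dana keeps 36 − 6 = 30, so Dana's payoff is 30 + 46.02 = 76.02.

76.02 gold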